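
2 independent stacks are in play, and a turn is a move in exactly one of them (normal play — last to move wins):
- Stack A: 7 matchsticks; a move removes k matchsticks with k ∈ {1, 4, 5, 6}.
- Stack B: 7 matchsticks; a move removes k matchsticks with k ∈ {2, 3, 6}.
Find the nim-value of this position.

2

Grundy values for stack A (subtraction set {1, 4, 5, 6}):
g(0) = mex{} = 0
g(1) = mex{0} = 1
g(2) = mex{1} = 0
g(3) = mex{0} = 1
g(4) = mex{0,1} = 2
g(5) = mex{0,1,2} = 3
g(6) = mex{0,1,3} = 2
g(7) = mex{0,1,2} = 3
So g(7) = 3.
For stack B, compute g(0), g(1), … with moves {2, 3, 6}:
g(0) = mex{} = 0
g(1) = mex{} = 0
g(2) = mex{0} = 1
g(3) = mex{0} = 1
g(4) = mex{0,1} = 2
g(5) = mex{1} = 0
g(6) = mex{0,1,2} = 3
g(7) = mex{0,2} = 1
So g(7) = 1.
The value of a disjunctive sum is the nim-sum of the parts.
Combined value = 3 XOR 1 = 2.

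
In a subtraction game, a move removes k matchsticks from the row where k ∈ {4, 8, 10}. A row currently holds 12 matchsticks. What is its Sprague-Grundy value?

Grundy values for subtraction set {4, 8, 10}:
g(0) = mex{} = 0
g(1) = mex{} = 0
g(2) = mex{} = 0
g(3) = mex{} = 0
g(4) = mex{0} = 1
g(5) = mex{0} = 1
g(6) = mex{0} = 1
g(7) = mex{0} = 1
g(8) = mex{0,1} = 2
g(9) = mex{0,1} = 2
g(10) = mex{0,1} = 2
g(11) = mex{0,1} = 2
g(12) = mex{0,1,2} = 3
So g(12) = 3.

3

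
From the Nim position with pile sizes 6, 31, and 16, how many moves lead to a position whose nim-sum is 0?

1

In binary:
  00110  (6)
  11111  (31)
  10000  (16)
  -----
  01001  (9)
The overall nim-sum is X = 9. A pile of size p has a winning move iff p XOR X < p (reduce it to p XOR X).
  6: 6 XOR 9 = 15 ≥ 6 — no move.
  31: 31 XOR 9 = 22 < 31 — winning move (to 22).
  16: 16 XOR 9 = 25 ≥ 16 — no move.
That gives 1 winning move.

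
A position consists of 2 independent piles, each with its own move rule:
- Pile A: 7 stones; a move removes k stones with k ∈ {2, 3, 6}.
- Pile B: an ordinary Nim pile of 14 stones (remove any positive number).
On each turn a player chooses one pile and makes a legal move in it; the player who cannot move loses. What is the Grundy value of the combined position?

Grundy values for pile A (subtraction set {2, 3, 6}):
k:     0  1  2  3  4  5  6  7
g(k):  0  0  1  1  2  0  3  1
So g(7) = 1.
Pile B is a plain Nim pile of size 14, so its Grundy value is 14.
By the Sprague-Grundy theorem, the Grundy value of a sum of independent games is the XOR of the component values.
Combined value = 1 XOR 14 = 15.

15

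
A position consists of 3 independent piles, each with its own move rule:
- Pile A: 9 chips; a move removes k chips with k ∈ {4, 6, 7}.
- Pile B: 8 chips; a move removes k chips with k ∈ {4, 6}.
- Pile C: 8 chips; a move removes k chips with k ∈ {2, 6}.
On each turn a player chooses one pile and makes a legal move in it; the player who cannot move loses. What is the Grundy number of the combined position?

Grundy values for pile A (subtraction set {4, 6, 7}):
k:     0  1  2  3  4  5  6  7  8  9
g(k):  0  0  0  0  1  1  1  1  2  2
So g(9) = 2.
For pile B, compute g(0), g(1), … with moves {4, 6}:
k:     0  1  2  3  4  5  6  7  8
g(k):  0  0  0  0  1  1  1  1  2
So g(8) = 2.
For pile C, compute g(0), g(1), … with moves {2, 6}:
k:     0  1  2  3  4  5  6  7  8
g(k):  0  0  1  1  0  0  1  1  0
So g(8) = 0.
By the Sprague-Grundy theorem, the Grundy value of a sum of independent games is the XOR of the component values.
Combined value = 2 ⊕ 2 ⊕ 0 = 0.

0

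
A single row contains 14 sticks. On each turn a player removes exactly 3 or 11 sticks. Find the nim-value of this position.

0

Build the Grundy sequence with g(k) = mex{g(k−s) : s ∈ {3, 11}, s ≤ k}:
k:     0  1  2  3  4  5  6  7  8  9 10 11 12 13 14
g(k):  0  0  0  1  1  1  0  0  0  1  1  1  2  2  0
So g(14) = 0.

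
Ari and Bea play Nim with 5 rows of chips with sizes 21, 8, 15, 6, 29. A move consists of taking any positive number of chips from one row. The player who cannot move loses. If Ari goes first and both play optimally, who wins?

Ari wins

Nim-sum: 21 ^ 8 ^ 15 ^ 6 ^ 29 = 9.
The nim-sum is 9 ≠ 0, so this is an N-position: the player to move can win; Ari has a winning move.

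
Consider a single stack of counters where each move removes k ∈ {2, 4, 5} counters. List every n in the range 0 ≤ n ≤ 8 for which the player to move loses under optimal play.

0, 1, 7, 8

Build the Grundy sequence with g(k) = mex{g(k−s) : s ∈ {2, 4, 5}, s ≤ k}:
k:     0  1  2  3  4  5  6  7  8
g(k):  0  0  1  1  2  2  3  0  0
The P-positions (g = 0) in 0..8 are 0, 1, 7, 8.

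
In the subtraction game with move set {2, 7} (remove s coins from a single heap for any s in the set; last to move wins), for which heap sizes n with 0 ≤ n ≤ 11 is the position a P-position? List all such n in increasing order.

Grundy values for subtraction set {2, 7}:
k:     0  1  2  3  4  5  6  7  8  9 10 11
g(k):  0  0  1  1  0  0  1  1  2  0  0  1
The P-positions (g = 0) in 0..11 are 0, 1, 4, 5, 9, 10.

0, 1, 4, 5, 9, 10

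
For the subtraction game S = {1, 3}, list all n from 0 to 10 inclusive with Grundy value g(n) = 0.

Compute g(0), g(1), … for moves {1, 3}:
k:     0  1  2  3  4  5  6  7  8  9 10
g(k):  0  1  0  1  0  1  0  1  0  1  0
The P-positions (g = 0) in 0..10 are 0, 2, 4, 6, 8, 10.

0, 2, 4, 6, 8, 10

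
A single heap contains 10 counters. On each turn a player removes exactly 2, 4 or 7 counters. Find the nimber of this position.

2

Build the Grundy sequence with g(k) = mex{g(k−s) : s ∈ {2, 4, 7}, s ≤ k}:
g(0) = mex{} = 0
g(1) = mex{} = 0
g(2) = mex{0} = 1
g(3) = mex{0} = 1
g(4) = mex{0,1} = 2
g(5) = mex{0,1} = 2
g(6) = mex{1,2} = 0
g(7) = mex{0,1,2} = 3
g(8) = mex{0,2} = 1
g(9) = mex{1,2,3} = 0
g(10) = mex{0,1} = 2
So g(10) = 2.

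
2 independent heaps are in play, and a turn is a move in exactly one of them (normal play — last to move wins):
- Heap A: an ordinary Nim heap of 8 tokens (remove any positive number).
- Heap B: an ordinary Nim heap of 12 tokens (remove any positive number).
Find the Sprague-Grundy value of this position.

Heap A is a plain Nim heap of size 8, so its Grundy value is 8.
Heap B is a plain Nim heap of size 12, so its Grundy value is 12.
By the Sprague-Grundy theorem, the Grundy value of a sum of independent games is the XOR of the component values.
Combined value = 8 ⊕ 12 = 4.

4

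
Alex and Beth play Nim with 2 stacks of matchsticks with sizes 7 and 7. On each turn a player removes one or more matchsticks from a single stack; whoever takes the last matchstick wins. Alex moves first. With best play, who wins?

Nim-sum: 7 ⊕ 7 = 0.
The nim-sum is 0, so this is a P-position: the player to move is in a losing position under optimal play; Alex is about to move from it and so loses — Beth wins.

Beth wins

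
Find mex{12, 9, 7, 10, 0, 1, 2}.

The values 0, 1, 2 are all present; 3 is the first non-negative integer missing from the set.

3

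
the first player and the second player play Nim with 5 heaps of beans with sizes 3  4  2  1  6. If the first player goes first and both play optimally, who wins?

the first player wins

Write each in binary and XOR column by column:
  011  (3)
  100  (4)
  010  (2)
  001  (1)
  110  (6)
  ---
  010  (2)
The nim-sum is 2 ≠ 0, so this is an N-position: the player to move can win; the first player has a winning move.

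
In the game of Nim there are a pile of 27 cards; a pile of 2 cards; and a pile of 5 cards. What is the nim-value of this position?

28

Nim-sum: 27 XOR 2 XOR 5 = 28.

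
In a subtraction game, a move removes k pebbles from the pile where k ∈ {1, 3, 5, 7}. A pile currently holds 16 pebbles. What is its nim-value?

0

Grundy values for subtraction set {1, 3, 5, 7}:
k:     0  1  2  3  4  5  6  7  8  9 10 11 12 13 14 15 16
g(k):  0  1  0  1  0  1  0  1  0  1  0  1  0  1  0  1  0
So g(16) = 0.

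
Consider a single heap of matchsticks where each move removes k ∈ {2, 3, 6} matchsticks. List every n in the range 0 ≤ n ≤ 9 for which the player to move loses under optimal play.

0, 1, 5, 9

Grundy values for subtraction set {2, 3, 6}:
g(0) = mex{} = 0
g(1) = mex{} = 0
g(2) = mex{0} = 1
g(3) = mex{0} = 1
g(4) = mex{0,1} = 2
g(5) = mex{1} = 0
g(6) = mex{0,1,2} = 3
g(7) = mex{0,2} = 1
g(8) = mex{0,1,3} = 2
g(9) = mex{1,3} = 0
The P-positions (g = 0) in 0..9 are 0, 1, 5, 9.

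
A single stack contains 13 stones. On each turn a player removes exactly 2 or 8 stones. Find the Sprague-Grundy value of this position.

Grundy values for subtraction set {2, 8}:
g(0) = mex{} = 0
g(1) = mex{} = 0
g(2) = mex{0} = 1
g(3) = mex{0} = 1
g(4) = mex{1} = 0
g(5) = mex{1} = 0
g(6) = mex{0} = 1
g(7) = mex{0} = 1
g(8) = mex{0,1} = 2
g(9) = mex{0,1} = 2
g(10) = mex{1,2} = 0
g(11) = mex{1,2} = 0
g(12) = mex{0} = 1
g(13) = mex{0} = 1
So g(13) = 1.

1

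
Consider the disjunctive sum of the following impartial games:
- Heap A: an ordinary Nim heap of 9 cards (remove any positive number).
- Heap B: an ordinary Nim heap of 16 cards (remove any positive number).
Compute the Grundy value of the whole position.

Heap A is a plain Nim heap of size 9, so its Grundy value is 9.
Heap B is a plain Nim heap of size 16, so its Grundy value is 16.
The value of a disjunctive sum is the nim-sum of the parts.
Combined value = 9 ⊕ 16 = 25.

25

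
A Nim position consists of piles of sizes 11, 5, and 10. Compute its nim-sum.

In binary:
  1011  (11)
  0101  (5)
  1010  (10)
  ----
  0100  (4)

4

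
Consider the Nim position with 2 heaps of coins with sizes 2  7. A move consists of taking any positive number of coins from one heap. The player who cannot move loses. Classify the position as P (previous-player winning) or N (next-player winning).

Compute the nim-sum pairwise:
2 ⊕ 7 = 5
The nim-sum is 5 ≠ 0, so this is an N-position: the player to move can win.

N-position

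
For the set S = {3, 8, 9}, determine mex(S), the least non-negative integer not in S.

0

0 is not in the set, so the mex is 0.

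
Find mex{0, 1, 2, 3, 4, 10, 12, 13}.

5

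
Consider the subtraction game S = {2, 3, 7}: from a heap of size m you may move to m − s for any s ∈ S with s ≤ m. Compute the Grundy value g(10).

Grundy values for subtraction set {2, 3, 7}:
k:     0  1  2  3  4  5  6  7  8  9 10
g(k):  0  0  1  1  2  0  0  1  1  2  0
So g(10) = 0.

0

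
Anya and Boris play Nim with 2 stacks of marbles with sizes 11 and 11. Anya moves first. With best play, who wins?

Nim-sum: 11 ⊕ 11 = 0.
The nim-sum is 0, so this is a P-position: the player to move is in a losing position under optimal play; Anya is about to move from it and so loses — Boris wins.

Boris wins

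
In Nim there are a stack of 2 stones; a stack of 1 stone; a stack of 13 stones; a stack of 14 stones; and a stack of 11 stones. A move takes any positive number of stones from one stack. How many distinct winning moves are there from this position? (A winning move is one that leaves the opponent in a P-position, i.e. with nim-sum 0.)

Compute the nim-sum pairwise:
2 XOR 1 = 3
3 XOR 13 = 14
14 XOR 14 = 0
0 XOR 11 = 11
The overall nim-sum is X = 11. A stack of size p has a winning move iff p XOR X < p (reduce it to p XOR X).
  2: 2 XOR 11 = 9 ≥ 2 — no move.
  1: 1 XOR 11 = 10 ≥ 1 — no move.
  13: 13 XOR 11 = 6 < 13 — winning move (to 6).
  14: 14 XOR 11 = 5 < 14 — winning move (to 5).
  11: 11 XOR 11 = 0 < 11 — winning move (to 0).
That gives 3 winning moves.

3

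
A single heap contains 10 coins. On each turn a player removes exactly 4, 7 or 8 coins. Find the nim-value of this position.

Compute g(0), g(1), … for moves {4, 7, 8}:
g(0) = mex{} = 0
g(1) = mex{} = 0
g(2) = mex{} = 0
g(3) = mex{} = 0
g(4) = mex{0} = 1
g(5) = mex{0} = 1
g(6) = mex{0} = 1
g(7) = mex{0} = 1
g(8) = mex{0,1} = 2
g(9) = mex{0,1} = 2
g(10) = mex{0,1} = 2
So g(10) = 2.

2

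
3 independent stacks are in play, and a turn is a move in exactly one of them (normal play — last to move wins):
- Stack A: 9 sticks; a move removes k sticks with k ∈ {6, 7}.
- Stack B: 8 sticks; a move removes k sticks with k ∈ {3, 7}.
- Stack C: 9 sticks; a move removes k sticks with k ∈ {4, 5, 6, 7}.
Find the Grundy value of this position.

1

For stack A, compute g(0), g(1), … with moves {6, 7}:
k:     0  1  2  3  4  5  6  7  8  9
g(k):  0  0  0  0  0  0  1  1  1  1
So g(9) = 1.
For stack B, compute g(0), g(1), … with moves {3, 7}:
g(0) = mex{} = 0
g(1) = mex{} = 0
g(2) = mex{} = 0
g(3) = mex{0} = 1
g(4) = mex{0} = 1
g(5) = mex{0} = 1
g(6) = mex{1} = 0
g(7) = mex{0,1} = 2
g(8) = mex{0,1} = 2
So g(8) = 2.
Build the Grundy sequence for stack C with g(k) = mex{g(k−s) : s ∈ {4, 5, 6, 7}, s ≤ k}:
k:     0  1  2  3  4  5  6  7  8  9
g(k):  0  0  0  0  1  1  1  1  2  2
So g(9) = 2.
The value of a disjunctive sum is the nim-sum of the parts.
Combined value = 1 XOR 2 XOR 2 = 1.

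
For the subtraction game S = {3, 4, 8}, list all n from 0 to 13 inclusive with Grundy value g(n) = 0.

Compute g(0), g(1), … for moves {3, 4, 8}:
k:     0  1  2  3  4  5  6  7  8  9 10 11 12 13
g(k):  0  0  0  1  1  1  2  0  2  3  1  3  0  0
The P-positions (g = 0) in 0..13 are 0, 1, 2, 7, 12, 13.

0, 1, 2, 7, 12, 13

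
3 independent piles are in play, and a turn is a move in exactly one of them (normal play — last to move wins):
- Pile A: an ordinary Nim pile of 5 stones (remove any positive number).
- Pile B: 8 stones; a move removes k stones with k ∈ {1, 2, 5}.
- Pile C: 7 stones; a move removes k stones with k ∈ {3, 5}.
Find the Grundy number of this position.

5

Pile A is a plain Nim pile of size 5, so its Grundy value is 5.
Grundy values for pile B (subtraction set {1, 2, 5}):
k:     0  1  2  3  4  5  6  7  8
g(k):  0  1  2  0  1  2  0  1  2
So g(8) = 2.
Grundy values for pile C (subtraction set {3, 5}):
k:     0  1  2  3  4  5  6  7
g(k):  0  0  0  1  1  1  2  2
So g(7) = 2.
By the Sprague-Grundy theorem, the Grundy value of a sum of independent games is the XOR of the component values.
Combined value = 5 XOR 2 XOR 2 = 5.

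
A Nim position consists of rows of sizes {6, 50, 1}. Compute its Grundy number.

53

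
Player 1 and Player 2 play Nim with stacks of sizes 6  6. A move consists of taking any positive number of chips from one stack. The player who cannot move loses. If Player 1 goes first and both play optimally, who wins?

Player 2 wins

Compute the nim-sum pairwise:
6 ⊕ 6 = 0
The nim-sum is 0, so this is a P-position: the player to move is in a losing position under optimal play; Player 1 is about to move from it and so loses — Player 2 wins.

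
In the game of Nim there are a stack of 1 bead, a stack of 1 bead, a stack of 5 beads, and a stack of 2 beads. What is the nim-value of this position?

7

Compute the nim-sum pairwise:
1 ⊕ 1 = 0
0 ⊕ 5 = 5
5 ⊕ 2 = 7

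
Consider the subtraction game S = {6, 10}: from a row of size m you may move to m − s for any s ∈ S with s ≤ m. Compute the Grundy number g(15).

2

Build the Grundy sequence with g(k) = mex{g(k−s) : s ∈ {6, 10}, s ≤ k}:
k:     0  1  2  3  4  5  6  7  8  9 10 11 12 13 14 15
g(k):  0  0  0  0  0  0  1  1  1  1  1  1  2  2  2  2
So g(15) = 2.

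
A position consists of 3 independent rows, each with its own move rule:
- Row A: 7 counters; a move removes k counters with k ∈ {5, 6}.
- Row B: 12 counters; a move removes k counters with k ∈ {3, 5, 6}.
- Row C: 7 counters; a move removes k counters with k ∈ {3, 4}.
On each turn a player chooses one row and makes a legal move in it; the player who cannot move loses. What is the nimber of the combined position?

Build the Grundy sequence for row A with g(k) = mex{g(k−s) : s ∈ {5, 6}, s ≤ k}:
k:     0  1  2  3  4  5  6  7
g(k):  0  0  0  0  0  1  1  1
So g(7) = 1.
Grundy values for row B (subtraction set {3, 5, 6}):
k:     0  1  2  3  4  5  6  7  8  9 10 11 12
g(k):  0  0  0  1  1  1  2  2  2  0  0  0  1
So g(12) = 1.
Build the Grundy sequence for row C with g(k) = mex{g(k−s) : s ∈ {3, 4}, s ≤ k}:
k:     0  1  2  3  4  5  6  7
g(k):  0  0  0  1  1  1  2  0
So g(7) = 0.
The value of a disjunctive sum is the nim-sum of the parts.
Combined value = 1 ⊕ 1 ⊕ 0 = 0.

0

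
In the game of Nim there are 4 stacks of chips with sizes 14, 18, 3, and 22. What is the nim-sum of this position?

9

Nim-sum: 14 XOR 18 XOR 3 XOR 22 = 9.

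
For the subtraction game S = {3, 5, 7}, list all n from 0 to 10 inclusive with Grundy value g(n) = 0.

0, 1, 2, 10

Compute g(0), g(1), … for moves {3, 5, 7}:
g(0) = mex{} = 0
g(1) = mex{} = 0
g(2) = mex{} = 0
g(3) = mex{0} = 1
g(4) = mex{0} = 1
g(5) = mex{0} = 1
g(6) = mex{0,1} = 2
g(7) = mex{0,1} = 2
g(8) = mex{0,1} = 2
g(9) = mex{0,1,2} = 3
g(10) = mex{1,2} = 0
The P-positions (g = 0) in 0..10 are 0, 1, 2, 10.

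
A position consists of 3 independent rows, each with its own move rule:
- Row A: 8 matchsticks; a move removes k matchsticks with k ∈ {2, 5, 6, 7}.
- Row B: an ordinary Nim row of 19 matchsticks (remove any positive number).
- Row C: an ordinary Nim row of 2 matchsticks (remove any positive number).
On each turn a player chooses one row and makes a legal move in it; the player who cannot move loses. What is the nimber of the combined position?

19

Build the Grundy sequence for row A with g(k) = mex{g(k−s) : s ∈ {2, 5, 6, 7}, s ≤ k}:
k:     0  1  2  3  4  5  6  7  8
g(k):  0  0  1  1  0  2  1  3  2
So g(8) = 2.
Row B is a plain Nim row of size 19, so its Grundy value is 19.
Row C is a plain Nim row of size 2, so its Grundy value is 2.
The value of a disjunctive sum is the nim-sum of the parts.
Combined value = 2 ⊕ 19 ⊕ 2 = 19.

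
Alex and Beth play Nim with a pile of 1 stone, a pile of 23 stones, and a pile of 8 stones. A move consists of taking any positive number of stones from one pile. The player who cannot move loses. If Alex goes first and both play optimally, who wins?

Alex wins

Bitwise XOR of the heap sizes:
  00001  (1)
  10111  (23)
  01000  (8)
  -----
  11110  (30)
The nim-sum is 30 ≠ 0, so this is an N-position: the player to move can win; Alex has a winning move.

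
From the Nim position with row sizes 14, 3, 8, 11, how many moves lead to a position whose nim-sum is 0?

In binary:
  1110  (14)
  0011  (3)
  1000  (8)
  1011  (11)
  ----
  1110  (14)
The overall nim-sum is X = 14. A row of size p has a winning move iff p XOR X < p (reduce it to p XOR X).
  14: 14 XOR 14 = 0 < 14 — winning move (to 0).
  3: 3 XOR 14 = 13 ≥ 3 — no move.
  8: 8 XOR 14 = 6 < 8 — winning move (to 6).
  11: 11 XOR 14 = 5 < 11 — winning move (to 5).
That gives 3 winning moves.

3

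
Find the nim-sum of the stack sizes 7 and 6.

1

Nim-sum: 7 ⊕ 6 = 1.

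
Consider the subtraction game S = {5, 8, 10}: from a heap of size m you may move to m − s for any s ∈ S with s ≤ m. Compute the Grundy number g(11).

2

Compute g(0), g(1), … for moves {5, 8, 10}:
k:     0  1  2  3  4  5  6  7  8  9 10 11
g(k):  0  0  0  0  0  1  1  1  1  1  2  2
So g(11) = 2.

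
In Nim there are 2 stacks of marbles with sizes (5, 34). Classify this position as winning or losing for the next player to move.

Winning position

Nim-sum: 5 ^ 34 = 39.
The nim-sum is 39 ≠ 0, so this is an N-position: the player to move can win.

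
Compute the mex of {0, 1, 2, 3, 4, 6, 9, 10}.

5

The values 0, 1, 2, 3, 4 are all present; 5 is the first non-negative integer missing from the set.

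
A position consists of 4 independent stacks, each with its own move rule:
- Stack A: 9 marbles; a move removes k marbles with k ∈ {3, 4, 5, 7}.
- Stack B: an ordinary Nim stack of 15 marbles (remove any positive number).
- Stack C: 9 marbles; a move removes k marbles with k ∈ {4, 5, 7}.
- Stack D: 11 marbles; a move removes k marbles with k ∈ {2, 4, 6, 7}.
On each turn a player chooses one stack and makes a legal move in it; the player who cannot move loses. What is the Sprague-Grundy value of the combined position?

15

Grundy values for stack A (subtraction set {3, 4, 5, 7}):
g(0) = mex{} = 0
g(1) = mex{} = 0
g(2) = mex{} = 0
g(3) = mex{0} = 1
g(4) = mex{0} = 1
g(5) = mex{0} = 1
g(6) = mex{0,1} = 2
g(7) = mex{0,1} = 2
g(8) = mex{0,1} = 2
g(9) = mex{0,1,2} = 3
So g(9) = 3.
Stack B is a plain Nim stack of size 15, so its Grundy value is 15.
Grundy values for stack C (subtraction set {4, 5, 7}):
k:     0  1  2  3  4  5  6  7  8  9
g(k):  0  0  0  0  1  1  1  1  2  2
So g(9) = 2.
For stack D, compute g(0), g(1), … with moves {2, 4, 6, 7}:
k:     0  1  2  3  4  5  6  7  8  9 10 11
g(k):  0  0  1  1  2  2  3  3  4  0  0  1
So g(11) = 1.
The value of a disjunctive sum is the nim-sum of the parts.
Combined value = 3 ⊕ 15 ⊕ 2 ⊕ 1 = 15.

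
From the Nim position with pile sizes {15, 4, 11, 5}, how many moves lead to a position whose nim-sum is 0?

3

Compute the nim-sum pairwise:
15 ^ 4 = 11
11 ^ 11 = 0
0 ^ 5 = 5
The overall nim-sum is X = 5. A pile of size p has a winning move iff p XOR X < p (reduce it to p XOR X).
  15: 15 XOR 5 = 10 < 15 — winning move (to 10).
  4: 4 XOR 5 = 1 < 4 — winning move (to 1).
  11: 11 XOR 5 = 14 ≥ 11 — no move.
  5: 5 XOR 5 = 0 < 5 — winning move (to 0).
That gives 3 winning moves.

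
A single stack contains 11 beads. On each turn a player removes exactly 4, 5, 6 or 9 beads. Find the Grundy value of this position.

2

Build the Grundy sequence with g(k) = mex{g(k−s) : s ∈ {4, 5, 6, 9}, s ≤ k}:
g(0) = mex{} = 0
g(1) = mex{} = 0
g(2) = mex{} = 0
g(3) = mex{} = 0
g(4) = mex{0} = 1
g(5) = mex{0} = 1
g(6) = mex{0} = 1
g(7) = mex{0} = 1
g(8) = mex{0,1} = 2
g(9) = mex{0,1} = 2
g(10) = mex{0,1} = 2
g(11) = mex{0,1} = 2
So g(11) = 2.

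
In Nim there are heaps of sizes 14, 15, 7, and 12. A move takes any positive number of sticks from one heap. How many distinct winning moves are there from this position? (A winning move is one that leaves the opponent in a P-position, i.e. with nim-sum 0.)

In binary:
  1110  (14)
  1111  (15)
  0111  (7)
  1100  (12)
  ----
  1010  (10)
The overall nim-sum is X = 10. A heap of size p has a winning move iff p XOR X < p (reduce it to p XOR X).
  14: 14 XOR 10 = 4 < 14 — winning move (to 4).
  15: 15 XOR 10 = 5 < 15 — winning move (to 5).
  7: 7 XOR 10 = 13 ≥ 7 — no move.
  12: 12 XOR 10 = 6 < 12 — winning move (to 6).
That gives 3 winning moves.

3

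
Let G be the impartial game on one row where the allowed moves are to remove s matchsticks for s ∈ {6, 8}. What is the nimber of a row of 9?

1

Build the Grundy sequence with g(k) = mex{g(k−s) : s ∈ {6, 8}, s ≤ k}:
g(0) = mex{} = 0
g(1) = mex{} = 0
g(2) = mex{} = 0
g(3) = mex{} = 0
g(4) = mex{} = 0
g(5) = mex{} = 0
g(6) = mex{0} = 1
g(7) = mex{0} = 1
g(8) = mex{0} = 1
g(9) = mex{0} = 1
So g(9) = 1.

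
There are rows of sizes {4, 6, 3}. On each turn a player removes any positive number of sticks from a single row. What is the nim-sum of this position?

1

Write each in binary and XOR column by column:
  100  (4)
  110  (6)
  011  (3)
  ---
  001  (1)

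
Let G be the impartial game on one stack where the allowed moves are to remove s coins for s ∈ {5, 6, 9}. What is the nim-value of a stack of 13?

2

Build the Grundy sequence with g(k) = mex{g(k−s) : s ∈ {5, 6, 9}, s ≤ k}:
k:     0  1  2  3  4  5  6  7  8  9 10 11 12 13
g(k):  0  0  0  0  0  1  1  1  1  1  2  2  2  2
So g(13) = 2.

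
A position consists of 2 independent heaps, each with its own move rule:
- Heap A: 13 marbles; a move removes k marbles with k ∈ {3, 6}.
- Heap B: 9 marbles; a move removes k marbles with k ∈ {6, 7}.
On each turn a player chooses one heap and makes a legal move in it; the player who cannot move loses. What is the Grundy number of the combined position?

0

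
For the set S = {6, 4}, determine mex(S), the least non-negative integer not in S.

0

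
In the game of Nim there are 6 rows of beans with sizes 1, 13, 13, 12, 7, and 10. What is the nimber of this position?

0

Compute the nim-sum pairwise:
1 XOR 13 = 12
12 XOR 13 = 1
1 XOR 12 = 13
13 XOR 7 = 10
10 XOR 10 = 0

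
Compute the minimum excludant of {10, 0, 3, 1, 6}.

2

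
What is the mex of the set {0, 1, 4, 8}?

2

The values 0, 1 are all present; 2 is the first non-negative integer missing from the set.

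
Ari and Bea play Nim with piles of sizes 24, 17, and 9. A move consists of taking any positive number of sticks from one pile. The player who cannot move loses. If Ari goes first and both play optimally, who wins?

Bitwise XOR of the heap sizes:
  11000  (24)
  10001  (17)
  01001  (9)
  -----
  00000  (0)
The nim-sum is 0, so this is a P-position: the player to move is in a losing position under optimal play; Ari is about to move from it and so loses — Bea wins.

Bea wins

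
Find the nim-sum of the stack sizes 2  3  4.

Bitwise XOR of the heap sizes:
  010  (2)
  011  (3)
  100  (4)
  ---
  101  (5)

5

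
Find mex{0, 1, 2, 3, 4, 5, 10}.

The values 0, 1, 2, 3, 4, 5 are all present; 6 is the first non-negative integer missing from the set.

6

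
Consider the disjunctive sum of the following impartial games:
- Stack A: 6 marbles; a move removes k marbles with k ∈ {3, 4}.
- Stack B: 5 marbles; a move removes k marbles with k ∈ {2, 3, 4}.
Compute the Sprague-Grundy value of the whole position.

0

Build the Grundy sequence for stack A with g(k) = mex{g(k−s) : s ∈ {3, 4}, s ≤ k}:
g(0) = mex{} = 0
g(1) = mex{} = 0
g(2) = mex{} = 0
g(3) = mex{0} = 1
g(4) = mex{0} = 1
g(5) = mex{0} = 1
g(6) = mex{0,1} = 2
So g(6) = 2.
For stack B, compute g(0), g(1), … with moves {2, 3, 4}:
k:     0  1  2  3  4  5
g(k):  0  0  1  1  2  2
So g(5) = 2.
By the Sprague-Grundy theorem, the Grundy value of a sum of independent games is the XOR of the component values.
Combined value = 2 XOR 2 = 0.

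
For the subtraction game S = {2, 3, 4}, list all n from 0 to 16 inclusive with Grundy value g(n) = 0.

Build the Grundy sequence with g(k) = mex{g(k−s) : s ∈ {2, 3, 4}, s ≤ k}:
k:     0  1  2  3  4  5  6  7  8  9 10 11 12 13 14 15 16
g(k):  0  0  1  1  2  2  0  0  1  1  2  2  0  0  1  1  2
The P-positions (g = 0) in 0..16 are 0, 1, 6, 7, 12, 13.

0, 1, 6, 7, 12, 13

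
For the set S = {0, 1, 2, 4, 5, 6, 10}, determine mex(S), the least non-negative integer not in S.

3

The values 0, 1, 2 are all present; 3 is the first non-negative integer missing from the set.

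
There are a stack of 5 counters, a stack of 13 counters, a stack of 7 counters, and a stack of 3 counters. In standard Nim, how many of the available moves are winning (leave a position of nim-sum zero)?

1

Compute the nim-sum pairwise:
5 ^ 13 = 8
8 ^ 7 = 15
15 ^ 3 = 12
The overall nim-sum is X = 12. A stack of size p has a winning move iff p XOR X < p (reduce it to p XOR X).
  5: 5 XOR 12 = 9 ≥ 5 — no move.
  13: 13 XOR 12 = 1 < 13 — winning move (to 1).
  7: 7 XOR 12 = 11 ≥ 7 — no move.
  3: 3 XOR 12 = 15 ≥ 3 — no move.
That gives 1 winning move.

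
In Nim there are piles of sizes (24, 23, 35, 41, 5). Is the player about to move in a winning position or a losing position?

Losing position

Compute the nim-sum pairwise:
24 ^ 23 = 15
15 ^ 35 = 44
44 ^ 41 = 5
5 ^ 5 = 0
The nim-sum is 0, so this is a P-position: the player to move is in a losing position under optimal play.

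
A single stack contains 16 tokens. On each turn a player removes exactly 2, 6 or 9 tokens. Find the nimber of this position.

Compute g(0), g(1), … for moves {2, 6, 9}:
k:     0  1  2  3  4  5  6  7  8  9 10 11 12 13 14 15 16
g(k):  0  0  1  1  0  0  1  1  0  2  1  3  0  2  1  0  0
So g(16) = 0.

0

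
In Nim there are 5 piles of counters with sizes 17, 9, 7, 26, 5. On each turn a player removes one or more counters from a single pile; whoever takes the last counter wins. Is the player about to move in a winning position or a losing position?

Losing position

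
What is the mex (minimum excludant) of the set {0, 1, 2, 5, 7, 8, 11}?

The values 0, 1, 2 are all present; 3 is the first non-negative integer missing from the set.

3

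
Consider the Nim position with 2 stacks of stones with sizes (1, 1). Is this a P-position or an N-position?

P-position

Compute the nim-sum pairwise:
1 ⊕ 1 = 0
The nim-sum is 0, so this is a P-position: the player to move is in a losing position under optimal play.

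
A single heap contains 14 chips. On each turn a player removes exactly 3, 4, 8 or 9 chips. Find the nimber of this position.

Compute g(0), g(1), … for moves {3, 4, 8, 9}:
k:     0  1  2  3  4  5  6  7  8  9 10 11 12 13 14
g(k):  0  0  0  1  1  1  2  0  2  3  1  3  0  0  0
So g(14) = 0.

0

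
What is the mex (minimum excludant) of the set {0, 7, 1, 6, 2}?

3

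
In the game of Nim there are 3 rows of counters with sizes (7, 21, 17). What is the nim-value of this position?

Nim-sum: 7 XOR 21 XOR 17 = 3.

3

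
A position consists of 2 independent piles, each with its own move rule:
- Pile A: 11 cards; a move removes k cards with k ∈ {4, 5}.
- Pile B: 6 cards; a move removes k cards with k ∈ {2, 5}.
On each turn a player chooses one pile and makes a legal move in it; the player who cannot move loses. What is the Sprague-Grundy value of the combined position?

Grundy values for pile A (subtraction set {4, 5}):
g(0) = mex{} = 0
g(1) = mex{} = 0
g(2) = mex{} = 0
g(3) = mex{} = 0
g(4) = mex{0} = 1
g(5) = mex{0} = 1
g(6) = mex{0} = 1
g(7) = mex{0} = 1
g(8) = mex{0,1} = 2
g(9) = mex{1} = 0
g(10) = mex{1} = 0
g(11) = mex{1} = 0
So g(11) = 0.
For pile B, compute g(0), g(1), … with moves {2, 5}:
g(0) = mex{} = 0
g(1) = mex{} = 0
g(2) = mex{0} = 1
g(3) = mex{0} = 1
g(4) = mex{1} = 0
g(5) = mex{0,1} = 2
g(6) = mex{0} = 1
So g(6) = 1.
The value of a disjunctive sum is the nim-sum of the parts.
Combined value = 0 XOR 1 = 1.

1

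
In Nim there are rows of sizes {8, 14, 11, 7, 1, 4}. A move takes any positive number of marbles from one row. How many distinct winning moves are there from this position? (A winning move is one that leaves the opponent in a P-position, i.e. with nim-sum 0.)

Compute the nim-sum pairwise:
8 ⊕ 14 = 6
6 ⊕ 11 = 13
13 ⊕ 7 = 10
10 ⊕ 1 = 11
11 ⊕ 4 = 15
The overall nim-sum is X = 15. A row of size p has a winning move iff p XOR X < p (reduce it to p XOR X).
  8: 8 XOR 15 = 7 < 8 — winning move (to 7).
  14: 14 XOR 15 = 1 < 14 — winning move (to 1).
  11: 11 XOR 15 = 4 < 11 — winning move (to 4).
  7: 7 XOR 15 = 8 ≥ 7 — no move.
  1: 1 XOR 15 = 14 ≥ 1 — no move.
  4: 4 XOR 15 = 11 ≥ 4 — no move.
That gives 3 winning moves.

3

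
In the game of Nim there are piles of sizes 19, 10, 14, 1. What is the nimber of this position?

Compute the nim-sum pairwise:
19 ⊕ 10 = 25
25 ⊕ 14 = 23
23 ⊕ 1 = 22

22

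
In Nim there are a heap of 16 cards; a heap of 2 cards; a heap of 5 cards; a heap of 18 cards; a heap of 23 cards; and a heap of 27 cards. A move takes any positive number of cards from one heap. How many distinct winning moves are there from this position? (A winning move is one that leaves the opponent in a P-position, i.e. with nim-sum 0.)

Nim-sum: 16 ^ 2 ^ 5 ^ 18 ^ 23 ^ 27 = 9.
The overall nim-sum is X = 9. A heap of size p has a winning move iff p XOR X < p (reduce it to p XOR X).
  16: 16 XOR 9 = 25 ≥ 16 — no move.
  2: 2 XOR 9 = 11 ≥ 2 — no move.
  5: 5 XOR 9 = 12 ≥ 5 — no move.
  18: 18 XOR 9 = 27 ≥ 18 — no move.
  23: 23 XOR 9 = 30 ≥ 23 — no move.
  27: 27 XOR 9 = 18 < 27 — winning move (to 18).
That gives 1 winning move.

1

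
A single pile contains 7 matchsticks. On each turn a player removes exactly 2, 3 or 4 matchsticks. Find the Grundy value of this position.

Grundy values for subtraction set {2, 3, 4}:
g(0) = mex{} = 0
g(1) = mex{} = 0
g(2) = mex{0} = 1
g(3) = mex{0} = 1
g(4) = mex{0,1} = 2
g(5) = mex{0,1} = 2
g(6) = mex{1,2} = 0
g(7) = mex{1,2} = 0
So g(7) = 0.

0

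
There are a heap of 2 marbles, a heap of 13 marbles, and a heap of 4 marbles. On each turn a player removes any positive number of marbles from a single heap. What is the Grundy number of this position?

In binary:
  0010  (2)
  1101  (13)
  0100  (4)
  ----
  1011  (11)

11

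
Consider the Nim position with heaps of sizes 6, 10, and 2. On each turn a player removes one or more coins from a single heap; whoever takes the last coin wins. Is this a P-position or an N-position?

Write each in binary and XOR column by column:
  0110  (6)
  1010  (10)
  0010  (2)
  ----
  1110  (14)
The nim-sum is 14 ≠ 0, so this is an N-position: the player to move can win.

N-position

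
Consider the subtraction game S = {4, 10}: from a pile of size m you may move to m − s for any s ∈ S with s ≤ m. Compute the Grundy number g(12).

Compute g(0), g(1), … for moves {4, 10}:
k:     0  1  2  3  4  5  6  7  8  9 10 11 12
g(k):  0  0  0  0  1  1  1  1  0  0  2  2  1
So g(12) = 1.

1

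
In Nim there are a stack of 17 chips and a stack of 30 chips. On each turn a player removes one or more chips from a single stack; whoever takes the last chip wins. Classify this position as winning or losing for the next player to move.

Winning position

Nim-sum: 17 ^ 30 = 15.
The nim-sum is 15 ≠ 0, so this is an N-position: the player to move can win.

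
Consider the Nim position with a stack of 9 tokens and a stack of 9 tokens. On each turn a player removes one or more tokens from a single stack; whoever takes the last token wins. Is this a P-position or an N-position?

Bitwise XOR of the heap sizes:
  1001  (9)
  1001  (9)
  ----
  0000  (0)
The nim-sum is 0, so this is a P-position: the player to move is in a losing position under optimal play.

P-position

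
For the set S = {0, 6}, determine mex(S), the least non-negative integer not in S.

0 is in the set but 1 is not, so the mex is 1.

1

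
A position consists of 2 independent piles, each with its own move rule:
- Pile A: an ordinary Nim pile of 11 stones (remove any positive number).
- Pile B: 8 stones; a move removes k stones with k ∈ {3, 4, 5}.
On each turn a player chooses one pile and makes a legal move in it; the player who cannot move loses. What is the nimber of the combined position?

11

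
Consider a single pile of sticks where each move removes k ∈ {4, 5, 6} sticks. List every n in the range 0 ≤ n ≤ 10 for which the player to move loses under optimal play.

Build the Grundy sequence with g(k) = mex{g(k−s) : s ∈ {4, 5, 6}, s ≤ k}:
g(0) = mex{} = 0
g(1) = mex{} = 0
g(2) = mex{} = 0
g(3) = mex{} = 0
g(4) = mex{0} = 1
g(5) = mex{0} = 1
g(6) = mex{0} = 1
g(7) = mex{0} = 1
g(8) = mex{0,1} = 2
g(9) = mex{0,1} = 2
g(10) = mex{1} = 0
The P-positions (g = 0) in 0..10 are 0, 1, 2, 3, 10.

0, 1, 2, 3, 10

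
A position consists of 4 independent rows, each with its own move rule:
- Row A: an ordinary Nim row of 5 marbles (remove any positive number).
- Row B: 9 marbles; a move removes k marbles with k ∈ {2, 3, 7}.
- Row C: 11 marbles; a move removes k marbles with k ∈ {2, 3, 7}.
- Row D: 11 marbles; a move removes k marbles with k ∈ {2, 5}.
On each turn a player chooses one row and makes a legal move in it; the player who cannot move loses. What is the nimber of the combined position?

7

Row A is a plain Nim row of size 5, so its Grundy value is 5.
Grundy values for row B (subtraction set {2, 3, 7}):
g(0) = mex{} = 0
g(1) = mex{} = 0
g(2) = mex{0} = 1
g(3) = mex{0} = 1
g(4) = mex{0,1} = 2
g(5) = mex{1} = 0
g(6) = mex{1,2} = 0
g(7) = mex{0,2} = 1
g(8) = mex{0} = 1
g(9) = mex{0,1} = 2
So g(9) = 2.
Build the Grundy sequence for row C with g(k) = mex{g(k−s) : s ∈ {2, 3, 7}, s ≤ k}:
g(0) = mex{} = 0
g(1) = mex{} = 0
g(2) = mex{0} = 1
g(3) = mex{0} = 1
g(4) = mex{0,1} = 2
g(5) = mex{1} = 0
g(6) = mex{1,2} = 0
g(7) = mex{0,2} = 1
g(8) = mex{0} = 1
g(9) = mex{0,1} = 2
g(10) = mex{1} = 0
g(11) = mex{1,2} = 0
So g(11) = 0.
Grundy values for row D (subtraction set {2, 5}):
g(0) = mex{} = 0
g(1) = mex{} = 0
g(2) = mex{0} = 1
g(3) = mex{0} = 1
g(4) = mex{1} = 0
g(5) = mex{0,1} = 2
g(6) = mex{0} = 1
g(7) = mex{1,2} = 0
g(8) = mex{1} = 0
g(9) = mex{0} = 1
g(10) = mex{0,2} = 1
g(11) = mex{1} = 0
So g(11) = 0.
The value of a disjunctive sum is the nim-sum of the parts.
Combined value = 5 ⊕ 2 ⊕ 0 ⊕ 0 = 7.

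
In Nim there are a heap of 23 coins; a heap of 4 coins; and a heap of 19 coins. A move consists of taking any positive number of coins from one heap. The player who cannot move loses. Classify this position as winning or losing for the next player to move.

Losing position

Compute the nim-sum pairwise:
23 ^ 4 = 19
19 ^ 19 = 0
The nim-sum is 0, so this is a P-position: the player to move is in a losing position under optimal play.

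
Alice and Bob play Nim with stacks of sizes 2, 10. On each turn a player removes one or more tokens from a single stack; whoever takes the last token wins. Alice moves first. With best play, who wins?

Compute the nim-sum pairwise:
2 ^ 10 = 8
The nim-sum is 8 ≠ 0, so this is an N-position: the player to move can win; Alice has a winning move.

Alice wins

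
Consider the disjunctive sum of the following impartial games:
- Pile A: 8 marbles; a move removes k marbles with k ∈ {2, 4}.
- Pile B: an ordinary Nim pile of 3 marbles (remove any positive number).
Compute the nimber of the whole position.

2

Grundy values for pile A (subtraction set {2, 4}):
k:     0  1  2  3  4  5  6  7  8
g(k):  0  0  1  1  2  2  0  0  1
So g(8) = 1.
Pile B is a plain Nim pile of size 3, so its Grundy value is 3.
The value of a disjunctive sum is the nim-sum of the parts.
Combined value = 1 XOR 3 = 2.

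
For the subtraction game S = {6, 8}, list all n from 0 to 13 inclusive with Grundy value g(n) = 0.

0, 1, 2, 3, 4, 5

Build the Grundy sequence with g(k) = mex{g(k−s) : s ∈ {6, 8}, s ≤ k}:
g(0) = mex{} = 0
g(1) = mex{} = 0
g(2) = mex{} = 0
g(3) = mex{} = 0
g(4) = mex{} = 0
g(5) = mex{} = 0
g(6) = mex{0} = 1
g(7) = mex{0} = 1
g(8) = mex{0} = 1
g(9) = mex{0} = 1
g(10) = mex{0} = 1
g(11) = mex{0} = 1
g(12) = mex{0,1} = 2
g(13) = mex{0,1} = 2
The P-positions (g = 0) in 0..13 are 0, 1, 2, 3, 4, 5.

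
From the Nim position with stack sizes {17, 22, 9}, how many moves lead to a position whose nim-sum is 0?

1

Bitwise XOR of the heap sizes:
  10001  (17)
  10110  (22)
  01001  (9)
  -----
  01110  (14)
The overall nim-sum is X = 14. A stack of size p has a winning move iff p XOR X < p (reduce it to p XOR X).
  17: 17 XOR 14 = 31 ≥ 17 — no move.
  22: 22 XOR 14 = 24 ≥ 22 — no move.
  9: 9 XOR 14 = 7 < 9 — winning move (to 7).
That gives 1 winning move.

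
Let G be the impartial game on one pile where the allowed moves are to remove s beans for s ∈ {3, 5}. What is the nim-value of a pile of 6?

2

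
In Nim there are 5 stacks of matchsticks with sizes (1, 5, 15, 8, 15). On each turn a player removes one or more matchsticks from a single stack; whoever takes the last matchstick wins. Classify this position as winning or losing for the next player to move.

Winning position

Nim-sum: 1 ^ 5 ^ 15 ^ 8 ^ 15 = 12.
The nim-sum is 12 ≠ 0, so this is an N-position: the player to move can win.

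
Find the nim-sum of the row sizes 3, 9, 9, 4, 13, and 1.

In binary:
  0011  (3)
  1001  (9)
  1001  (9)
  0100  (4)
  1101  (13)
  0001  (1)
  ----
  1011  (11)

11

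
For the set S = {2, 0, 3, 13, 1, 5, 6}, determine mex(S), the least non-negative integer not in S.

The values 0, 1, 2, 3 are all present; 4 is the first non-negative integer missing from the set.

4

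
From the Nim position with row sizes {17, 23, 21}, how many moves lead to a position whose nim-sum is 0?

3

Compute the nim-sum pairwise:
17 XOR 23 = 6
6 XOR 21 = 19
The overall nim-sum is X = 19. A row of size p has a winning move iff p XOR X < p (reduce it to p XOR X).
  17: 17 XOR 19 = 2 < 17 — winning move (to 2).
  23: 23 XOR 19 = 4 < 23 — winning move (to 4).
  21: 21 XOR 19 = 6 < 21 — winning move (to 6).
That gives 3 winning moves.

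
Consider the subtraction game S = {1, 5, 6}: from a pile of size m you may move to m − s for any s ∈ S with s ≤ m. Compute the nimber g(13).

0

Compute g(0), g(1), … for moves {1, 5, 6}:
g(0) = mex{} = 0
g(1) = mex{0} = 1
g(2) = mex{1} = 0
g(3) = mex{0} = 1
g(4) = mex{1} = 0
g(5) = mex{0} = 1
g(6) = mex{0,1} = 2
g(7) = mex{0,1,2} = 3
g(8) = mex{0,1,3} = 2
g(9) = mex{0,1,2} = 3
g(10) = mex{0,1,3} = 2
g(11) = mex{1,2} = 0
g(12) = mex{0,2,3} = 1
g(13) = mex{1,2,3} = 0
So g(13) = 0.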